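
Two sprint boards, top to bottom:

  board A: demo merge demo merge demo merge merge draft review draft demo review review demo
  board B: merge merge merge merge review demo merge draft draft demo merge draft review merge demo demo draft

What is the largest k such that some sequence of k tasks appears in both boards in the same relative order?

9

Match merge [2,4], demo [3,6], merge [4,7], demo [5,10], merge [7,11], draft [8,12], review [9,13], demo [11,15], demo [14,16] — 9 tasks in the same relative order in both. Since dp[14][17] = 9, nothing longer is possible.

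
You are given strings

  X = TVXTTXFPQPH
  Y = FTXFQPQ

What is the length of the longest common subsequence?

Taking T (X #5, Y #2); then X (X #6, Y #3); then F (X #7, Y #4); then P (X #8, Y #6); then Q (X #9, Y #7) gives a common subsequence of length 5. dp[11][7] = 5 confirms this is the maximum.

5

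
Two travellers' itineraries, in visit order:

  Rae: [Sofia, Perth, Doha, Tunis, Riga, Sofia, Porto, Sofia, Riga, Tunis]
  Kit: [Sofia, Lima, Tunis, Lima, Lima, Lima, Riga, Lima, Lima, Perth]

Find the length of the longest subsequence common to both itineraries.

Match Sofia [1,1]; then Tunis [4,3]; then Riga [5,7] — 3 stops in the same relative order in both, and the DP table's final entry dp[10][10] is also 3, so no common subsequence is longer.

3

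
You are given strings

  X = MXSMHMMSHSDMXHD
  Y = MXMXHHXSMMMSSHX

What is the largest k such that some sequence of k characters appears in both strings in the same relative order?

Match M at X[1]=Y[3] → X at X[2]=Y[7] → S at X[3]=Y[8] → M at X[4]=Y[9] → M at X[6]=Y[10] → M at X[7]=Y[11] → S at X[8]=Y[13] → H at X[9]=Y[14] → X at X[13]=Y[15] — 9 characters in the same relative order in both. dp[15][15] = 9 confirms this is the maximum.

9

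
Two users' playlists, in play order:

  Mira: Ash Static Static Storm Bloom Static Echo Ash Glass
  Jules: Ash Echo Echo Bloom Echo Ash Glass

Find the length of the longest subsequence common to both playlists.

5

Taking Ash at Mira[1]=Jules[1]; then Bloom at Mira[5]=Jules[4]; then Echo at Mira[7]=Jules[5]; then Ash at Mira[8]=Jules[6]; then Glass at Mira[9]=Jules[7] gives a common subsequence of length 5. dp[9][7] = 5 confirms this is the maximum.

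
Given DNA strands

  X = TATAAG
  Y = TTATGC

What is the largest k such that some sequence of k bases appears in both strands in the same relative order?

4

Let dp[i][j] be the LCS length of the first i bases of X and the first j bases of Y. dp[i][j] = dp[i-1][j-1]+1 when the i-th and j-th bases match, else max(dp[i-1][j], dp[i][j-1]).
    ·  T  T  A  T  G  C
 ·  0  0  0  0  0  0  0
 T  0  1  1  1  1  1  1
 A  0  1  1  2  2  2  2
 T  0  1  2  2  3  3  3
 A  0  1  2  3  3  3  3
 A  0  1  2  3  3  3  3
 G  0  1  2  3  3  4  4
dp[6][6] = 4. One LCS (by backtracking along matches): TATG.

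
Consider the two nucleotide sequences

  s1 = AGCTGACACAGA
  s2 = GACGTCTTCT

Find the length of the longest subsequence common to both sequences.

5

Match A at s1[1]=s2[2], then G at s1[2]=s2[4], then C at s1[3]=s2[6], then T at s1[4]=s2[8], then C at s1[7]=s2[9] — 5 bases in the same relative order in both. dp[12][10] = 5 confirms this is the maximum.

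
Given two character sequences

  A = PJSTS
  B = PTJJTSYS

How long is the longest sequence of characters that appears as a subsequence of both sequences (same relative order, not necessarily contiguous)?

4

One common subsequence of length 4: P at A[1]=B[1], J at A[2]=B[4], S at A[3]=B[6], S at A[5]=B[8]. Since dp[5][8] = 4, nothing longer is possible.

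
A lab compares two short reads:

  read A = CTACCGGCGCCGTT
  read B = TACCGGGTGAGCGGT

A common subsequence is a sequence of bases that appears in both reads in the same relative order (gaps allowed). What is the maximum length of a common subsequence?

Pick T [2,1]; then A [3,2]; then C [4,3]; then C [5,4]; then G [6,9]; then G [7,11]; then C [8,12]; then G [9,13]; then G [12,14]; then T [14,15]; all 10 bases appear in both, in order. The LCS DP gives dp[14][15] = 10, so this is optimal.

10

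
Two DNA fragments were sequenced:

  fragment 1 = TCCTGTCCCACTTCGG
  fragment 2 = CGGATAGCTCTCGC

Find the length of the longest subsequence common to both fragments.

One common subsequence of length 9: C (fragment 1 #2, fragment 2 #1), then G (fragment 1 #5, fragment 2 #3), then T (fragment 1 #6, fragment 2 #5), then A (fragment 1 #10, fragment 2 #6), then C (fragment 1 #11, fragment 2 #8), then T (fragment 1 #12, fragment 2 #9), then T (fragment 1 #13, fragment 2 #11), then C (fragment 1 #14, fragment 2 #12), then G (fragment 1 #15, fragment 2 #13). Since dp[16][14] = 9, nothing longer is possible.

9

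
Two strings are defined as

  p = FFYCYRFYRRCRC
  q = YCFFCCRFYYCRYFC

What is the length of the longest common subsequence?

Taking F [1,3], F [2,4], C [4,6], R [6,7], F [7,8], Y [8,10], C [11,11], R [12,12], C [13,15] gives a common subsequence of length 9, and the DP table's final entry dp[13][15] is also 9, so no common subsequence is longer.

9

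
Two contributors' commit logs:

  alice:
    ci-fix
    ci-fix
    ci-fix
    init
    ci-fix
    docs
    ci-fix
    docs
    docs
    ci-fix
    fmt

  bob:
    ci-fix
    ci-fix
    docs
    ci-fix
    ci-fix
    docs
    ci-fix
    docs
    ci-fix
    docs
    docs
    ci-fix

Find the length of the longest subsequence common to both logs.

One common subsequence of length 9: ci-fix [1,2] → ci-fix [2,4] → ci-fix [3,5] → ci-fix [5,7] → docs [6,8] → ci-fix [7,9] → docs [8,10] → docs [9,11] → ci-fix [10,12]. dp[11][12] = 9 confirms this is the maximum.

9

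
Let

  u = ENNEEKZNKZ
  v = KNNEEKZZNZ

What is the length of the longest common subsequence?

8

Taking N at u[2]=v[2], N at u[3]=v[3], E at u[4]=v[4], E at u[5]=v[5], K at u[6]=v[6], Z at u[7]=v[8], N at u[8]=v[9], Z at u[10]=v[10] gives a common subsequence of length 8, and the DP table's final entry dp[10][10] is also 8, so no common subsequence is longer.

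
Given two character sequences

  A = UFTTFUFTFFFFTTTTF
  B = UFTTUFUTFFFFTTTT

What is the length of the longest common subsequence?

15

Pick U at A[1]=B[1] → F at A[2]=B[2] → T at A[3]=B[3] → T at A[4]=B[4] → F at A[5]=B[6] → U at A[6]=B[7] → T at A[8]=B[8] → F at A[9]=B[9] → F at A[10]=B[10] → F at A[11]=B[11] → F at A[12]=B[12] → T at A[13]=B[13] → T at A[14]=B[14] → T at A[15]=B[15] → T at A[16]=B[16]; all 15 characters appear in both, in order. Since dp[17][16] = 15, nothing longer is possible.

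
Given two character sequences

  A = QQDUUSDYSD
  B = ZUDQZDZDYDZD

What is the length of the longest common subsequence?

Let dp[i][j] be the LCS length of the first i characters of A and the first j characters of B. dp[i][j] = dp[i-1][j-1]+1 when the i-th and j-th characters match, else max(dp[i-1][j], dp[i][j-1]).
    ·  Z  U  D  Q  Z  D  Z  D  Y  D  Z  D
 ·  0  0  0  0  0  0  0  0  0  0  0  0  0
 Q  0  0  0  0  1  1  1  1  1  1  1  1  1
 Q  0  0  0  0  1  1  1  1  1  1  1  1  1
 D  0  0  0  1  1  1  2  2  2  2  2  2  2
 U  0  0  1  1  1  1  2  2  2  2  2  2  2
 U  0  0  1  1  1  1  2  2  2  2  2  2  2
 S  0  0  1  1  1  1  2  2  2  2  2  2  2
 D  0  0  1  2  2  2  2  2  3  3  3  3  3
 Y  0  0  1  2  2  2  2  2  3  4  4  4  4
 S  0  0  1  2  2  2  2  2  3  4  4  4  4
 D  0  0  1  2  2  2  3  3  3  4  5  5  5
dp[10][12] = 5. One LCS (by backtracking along matches): QDDYD.

5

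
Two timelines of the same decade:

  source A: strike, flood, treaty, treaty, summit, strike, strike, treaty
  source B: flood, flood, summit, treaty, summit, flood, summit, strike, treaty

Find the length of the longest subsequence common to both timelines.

Taking flood [2,2] → treaty [3,4] → summit [5,7] → strike [7,8] → treaty [8,9] gives a common subsequence of length 5. dp[8][9] = 5 confirms this is the maximum.

5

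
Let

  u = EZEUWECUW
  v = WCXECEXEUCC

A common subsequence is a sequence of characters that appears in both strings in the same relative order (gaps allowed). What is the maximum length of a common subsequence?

4

Let dp[i][j] be the LCS length of the first i characters of u and the first j characters of v. dp[i][j] = dp[i-1][j-1]+1 when the i-th and j-th characters match, else max(dp[i-1][j], dp[i][j-1]).
    ·  W  C  X  E  C  E  X  E  U  C  C
 ·  0  0  0  0  0  0  0  0  0  0  0  0
 E  0  0  0  0  1  1  1  1  1  1  1  1
 Z  0  0  0  0  1  1  1  1  1  1  1  1
 E  0  0  0  0  1  1  2  2  2  2  2  2
 U  0  0  0  0  1  1  2  2  2  3  3  3
 W  0  1  1  1  1  1  2  2  2  3  3  3
 E  0  1  1  1  2  2  2  2  3  3  3  3
 C  0  1  2  2  2  3  3  3  3  3  4  4
 U  0  1  2  2  2  3  3  3  3  4  4  4
 W  0  1  2  2  2  3  3  3  3  4  4  4
dp[9][11] = 4. One LCS (by backtracking along matches): EEUC.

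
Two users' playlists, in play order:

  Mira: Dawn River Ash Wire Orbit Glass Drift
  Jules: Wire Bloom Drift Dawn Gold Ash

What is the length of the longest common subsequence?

Pick Dawn (Mira #1, Jules #4), then Ash (Mira #3, Jules #6); all 2 songs appear in both, in order. The LCS DP gives dp[7][6] = 2, so this is optimal.

2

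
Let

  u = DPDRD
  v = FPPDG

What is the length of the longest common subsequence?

Taking P [2,3]; then D [3,4] gives a common subsequence of length 2. The LCS DP gives dp[5][5] = 2, so this is optimal.

2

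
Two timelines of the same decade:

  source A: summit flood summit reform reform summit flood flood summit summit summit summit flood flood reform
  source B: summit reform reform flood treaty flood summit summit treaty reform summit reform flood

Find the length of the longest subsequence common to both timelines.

Pick summit [3,1], then reform [4,2], then reform [5,3], then flood [7,4], then flood [8,6], then summit [9,7], then summit [10,8], then summit [11,11], then flood [14,13]; all 9 events appear in both, in order. dp[15][13] = 9 confirms this is the maximum.

9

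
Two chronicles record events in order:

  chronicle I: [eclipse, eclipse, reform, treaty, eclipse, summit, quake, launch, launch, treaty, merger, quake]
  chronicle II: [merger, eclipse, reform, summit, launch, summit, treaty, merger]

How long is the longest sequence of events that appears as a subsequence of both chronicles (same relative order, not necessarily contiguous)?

Match eclipse [2,2], then reform [3,3], then summit [6,4], then launch [8,5], then treaty [10,7], then merger [11,8] — 6 events in the same relative order in both. Since dp[12][8] = 6, nothing longer is possible.

6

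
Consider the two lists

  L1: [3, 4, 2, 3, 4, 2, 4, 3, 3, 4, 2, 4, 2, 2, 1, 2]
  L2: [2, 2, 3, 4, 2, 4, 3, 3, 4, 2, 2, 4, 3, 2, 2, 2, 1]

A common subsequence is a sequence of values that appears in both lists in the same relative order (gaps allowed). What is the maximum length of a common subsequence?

Match 2 [3,2] → 3 [4,3] → 4 [5,4] → 2 [6,5] → 4 [7,6] → 3 [8,7] → 3 [9,8] → 4 [10,9] → 2 [11,11] → 4 [12,12] → 2 [13,15] → 2 [14,16] → 1 [15,17] — 13 values in the same relative order in both. The LCS DP gives dp[16][17] = 13, so this is optimal.

13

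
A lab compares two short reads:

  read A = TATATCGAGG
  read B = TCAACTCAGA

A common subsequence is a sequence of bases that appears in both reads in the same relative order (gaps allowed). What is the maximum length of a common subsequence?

7

Let dp[i][j] be the LCS length of the first i bases of read A and the first j bases of read B. dp[i][j] = dp[i-1][j-1]+1 when the i-th and j-th bases match, else max(dp[i-1][j], dp[i][j-1]).
    ·  T  C  A  A  C  T  C  A  G  A
 ·  0  0  0  0  0  0  0  0  0  0  0
 T  0  1  1  1  1  1  1  1  1  1  1
 A  0  1  1  2  2  2  2  2  2  2  2
 T  0  1  1  2  2  2  3  3  3  3  3
 A  0  1  1  2  3  3  3  3  4  4  4
 T  0  1  1  2  3  3  4  4  4  4  4
 C  0  1  2  2  3  4  4  5  5  5  5
 G  0  1  2  2  3  4  4  5  5  6  6
 A  0  1  2  3  3  4  4  5  6  6  7
 G  0  1  2  3  3  4  4  5  6  7  7
 G  0  1  2  3  3  4  4  5  6  7  7
dp[10][10] = 7. One LCS (by backtracking along matches): TAATCGA.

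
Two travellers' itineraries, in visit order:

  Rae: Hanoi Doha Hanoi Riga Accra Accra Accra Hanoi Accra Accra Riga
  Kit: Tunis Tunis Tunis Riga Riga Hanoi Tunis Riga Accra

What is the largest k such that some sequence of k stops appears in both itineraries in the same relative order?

3

Taking Hanoi (Rae #1, Kit #6), Riga (Rae #4, Kit #8), Accra (Rae #10, Kit #9) gives a common subsequence of length 3. The LCS DP gives dp[11][9] = 3, so this is optimal.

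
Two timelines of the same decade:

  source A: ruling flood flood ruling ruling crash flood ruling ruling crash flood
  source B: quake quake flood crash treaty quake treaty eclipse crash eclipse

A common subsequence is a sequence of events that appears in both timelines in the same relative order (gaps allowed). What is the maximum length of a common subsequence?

3

One common subsequence of length 3: flood [3,3], then crash [6,4], then crash [10,9]. dp[11][10] = 3 confirms this is the maximum.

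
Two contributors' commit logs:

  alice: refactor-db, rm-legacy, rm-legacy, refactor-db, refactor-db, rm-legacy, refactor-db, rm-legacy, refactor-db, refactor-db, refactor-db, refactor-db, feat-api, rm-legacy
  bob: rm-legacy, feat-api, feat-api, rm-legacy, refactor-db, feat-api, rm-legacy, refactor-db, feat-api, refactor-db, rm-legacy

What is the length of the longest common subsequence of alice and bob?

One common subsequence of length 7: rm-legacy at alice[2]=bob[1] → rm-legacy at alice[3]=bob[4] → refactor-db at alice[4]=bob[5] → rm-legacy at alice[6]=bob[7] → refactor-db at alice[7]=bob[8] → refactor-db at alice[12]=bob[10] → rm-legacy at alice[14]=bob[11]. Since dp[14][11] = 7, nothing longer is possible.

7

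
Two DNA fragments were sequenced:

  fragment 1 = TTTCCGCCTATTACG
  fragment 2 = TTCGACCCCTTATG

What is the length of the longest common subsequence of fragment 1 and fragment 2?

Taking T at fragment 1[1]=fragment 2[1], then T at fragment 1[2]=fragment 2[2], then C at fragment 1[4]=fragment 2[6], then C at fragment 1[5]=fragment 2[7], then C at fragment 1[7]=fragment 2[8], then C at fragment 1[8]=fragment 2[9], then T at fragment 1[9]=fragment 2[11], then A at fragment 1[10]=fragment 2[12], then T at fragment 1[12]=fragment 2[13], then G at fragment 1[15]=fragment 2[14] gives a common subsequence of length 10, and the DP table's final entry dp[15][14] is also 10, so no common subsequence is longer.

10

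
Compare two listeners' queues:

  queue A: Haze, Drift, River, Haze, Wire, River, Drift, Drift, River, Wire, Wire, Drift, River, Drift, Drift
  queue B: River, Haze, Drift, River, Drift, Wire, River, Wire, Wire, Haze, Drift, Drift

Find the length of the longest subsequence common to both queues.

Taking Haze at queue A[1]=queue B[2]; then Drift at queue A[2]=queue B[3]; then River at queue A[3]=queue B[4]; then Wire at queue A[5]=queue B[6]; then River at queue A[9]=queue B[7]; then Wire at queue A[10]=queue B[8]; then Wire at queue A[11]=queue B[9]; then Drift at queue A[14]=queue B[11]; then Drift at queue A[15]=queue B[12] gives a common subsequence of length 9. dp[15][12] = 9 confirms this is the maximum.

9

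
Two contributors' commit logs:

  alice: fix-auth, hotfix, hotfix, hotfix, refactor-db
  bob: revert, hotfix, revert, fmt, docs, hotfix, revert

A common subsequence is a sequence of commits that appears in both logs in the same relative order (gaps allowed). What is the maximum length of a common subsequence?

Pick hotfix [2,2], then hotfix [3,6]; all 2 commits appear in both, in order. The LCS DP gives dp[5][7] = 2, so this is optimal.

2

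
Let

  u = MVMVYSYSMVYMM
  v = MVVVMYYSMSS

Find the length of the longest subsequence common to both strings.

Match M (u #1, v #1); then V (u #2, v #4); then M (u #3, v #5); then Y (u #5, v #6); then Y (u #7, v #7); then S (u #8, v #8); then M (u #9, v #9) — 7 characters in the same relative order in both, and the DP table's final entry dp[13][11] is also 7, so no common subsequence is longer.

7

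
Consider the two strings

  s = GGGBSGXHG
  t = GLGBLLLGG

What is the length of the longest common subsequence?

5

Let dp[i][j] be the LCS length of the first i characters of s and the first j characters of t. dp[i][j] = dp[i-1][j-1]+1 when the i-th and j-th characters match, else max(dp[i-1][j], dp[i][j-1]).
    ·  G  L  G  B  L  L  L  G  G
 ·  0  0  0  0  0  0  0  0  0  0
 G  0  1  1  1  1  1  1  1  1  1
 G  0  1  1  2  2  2  2  2  2  2
 G  0  1  1  2  2  2  2  2  3  3
 B  0  1  1  2  3  3  3  3  3  3
 S  0  1  1  2  3  3  3  3  3  3
 G  0  1  1  2  3  3  3  3  4  4
 X  0  1  1  2  3  3  3  3  4  4
 H  0  1  1  2  3  3  3  3  4  4
 G  0  1  1  2  3  3  3  3  4  5
dp[9][9] = 5. One LCS (by backtracking along matches): GGBGG.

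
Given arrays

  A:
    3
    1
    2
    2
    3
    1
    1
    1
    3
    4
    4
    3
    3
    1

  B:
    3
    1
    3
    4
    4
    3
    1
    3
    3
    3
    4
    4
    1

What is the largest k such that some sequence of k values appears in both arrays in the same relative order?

Pick 3 at A[1]=B[1], 1 at A[2]=B[2], 3 at A[5]=B[6], 1 at A[6]=B[7], 3 at A[9]=B[10], 4 at A[10]=B[11], 4 at A[11]=B[12], 1 at A[14]=B[13]; all 8 values appear in both, in order. The LCS DP gives dp[14][13] = 8, so this is optimal.

8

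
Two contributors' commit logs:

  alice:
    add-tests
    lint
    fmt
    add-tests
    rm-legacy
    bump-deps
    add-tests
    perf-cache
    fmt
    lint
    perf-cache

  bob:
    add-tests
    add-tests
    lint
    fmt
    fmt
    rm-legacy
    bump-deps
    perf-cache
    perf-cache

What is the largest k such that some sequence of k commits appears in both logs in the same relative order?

7

Pick add-tests (alice #1, bob #2) → lint (alice #2, bob #3) → fmt (alice #3, bob #5) → rm-legacy (alice #5, bob #6) → bump-deps (alice #6, bob #7) → perf-cache (alice #8, bob #8) → perf-cache (alice #11, bob #9); all 7 commits appear in both, in order. Since dp[11][9] = 7, nothing longer is possible.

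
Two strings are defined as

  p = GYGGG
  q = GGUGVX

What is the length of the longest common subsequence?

3

Let dp[i][j] be the LCS length of the first i characters of p and the first j characters of q. dp[i][j] = dp[i-1][j-1]+1 when the i-th and j-th characters match, else max(dp[i-1][j], dp[i][j-1]).
    ·  G  G  U  G  V  X
 ·  0  0  0  0  0  0  0
 G  0  1  1  1  1  1  1
 Y  0  1  1  1  1  1  1
 G  0  1  2  2  2  2  2
 G  0  1  2  2  3  3  3
 G  0  1  2  2  3  3  3
dp[5][6] = 3. One LCS (by backtracking along matches): GGG.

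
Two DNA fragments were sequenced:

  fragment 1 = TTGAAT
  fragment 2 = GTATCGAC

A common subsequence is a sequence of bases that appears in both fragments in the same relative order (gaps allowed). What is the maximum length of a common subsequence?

4

Let dp[i][j] be the LCS length of the first i bases of fragment 1 and the first j bases of fragment 2. dp[i][j] = dp[i-1][j-1]+1 when the i-th and j-th bases match, else max(dp[i-1][j], dp[i][j-1]).
    ·  G  T  A  T  C  G  A  C
 ·  0  0  0  0  0  0  0  0  0
 T  0  0  1  1  1  1  1  1  1
 T  0  0  1  1  2  2  2  2  2
 G  0  1  1  1  2  2  3  3  3
 A  0  1  1  2  2  2  3  4  4
 A  0  1  1  2  2  2  3  4  4
 T  0  1  2  2  3  3  3  4  4
dp[6][8] = 4. One LCS (by backtracking along matches): TTGA.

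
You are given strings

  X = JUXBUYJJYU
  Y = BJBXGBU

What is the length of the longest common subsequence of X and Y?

Let dp[i][j] be the LCS length of the first i characters of X and the first j characters of Y. dp[i][j] = dp[i-1][j-1]+1 when the i-th and j-th characters match, else max(dp[i-1][j], dp[i][j-1]).
    ·  B  J  B  X  G  B  U
 ·  0  0  0  0  0  0  0  0
 J  0  0  1  1  1  1  1  1
 U  0  0  1  1  1  1  1  2
 X  0  0  1  1  2  2  2  2
 B  0  1  1  2  2  2  3  3
 U  0  1  1  2  2  2  3  4
 Y  0  1  1  2  2  2  3  4
 J  0  1  2  2  2  2  3  4
 J  0  1  2  2  2  2  3  4
 Y  0  1  2  2  2  2  3  4
 U  0  1  2  2  2  2  3  4
dp[10][7] = 4. One LCS (by backtracking along matches): JXBU.

4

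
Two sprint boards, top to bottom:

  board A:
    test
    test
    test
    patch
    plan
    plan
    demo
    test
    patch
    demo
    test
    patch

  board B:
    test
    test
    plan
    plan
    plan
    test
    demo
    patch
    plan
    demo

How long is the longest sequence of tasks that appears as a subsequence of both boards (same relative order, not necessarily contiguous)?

7

One common subsequence of length 7: test [1,1], test [2,2], plan [5,4], plan [6,5], demo [7,7], patch [9,8], demo [10,10]. The LCS DP gives dp[12][10] = 7, so this is optimal.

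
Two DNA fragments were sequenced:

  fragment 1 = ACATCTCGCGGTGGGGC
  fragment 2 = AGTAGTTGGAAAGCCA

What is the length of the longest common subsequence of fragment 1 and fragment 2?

8

Pick A [1,1], A [3,4], T [4,6], T [6,7], G [8,8], G [10,9], G [11,13], C [17,15]; all 8 bases appear in both, in order. dp[17][16] = 8 confirms this is the maximum.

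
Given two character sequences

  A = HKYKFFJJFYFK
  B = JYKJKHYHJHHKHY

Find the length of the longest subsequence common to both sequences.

Taking Y at A[3]=B[2]; then K at A[4]=B[3]; then J at A[7]=B[4]; then J at A[8]=B[9]; then Y at A[10]=B[14] gives a common subsequence of length 5. Since dp[12][14] = 5, nothing longer is possible.

5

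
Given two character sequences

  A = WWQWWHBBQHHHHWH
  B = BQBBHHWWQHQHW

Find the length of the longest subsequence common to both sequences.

8

Pick Q (A #3, B #2); then B (A #7, B #3); then B (A #8, B #4); then H (A #10, B #5); then H (A #11, B #6); then H (A #12, B #10); then H (A #13, B #12); then W (A #14, B #13); all 8 characters appear in both, in order, and the DP table's final entry dp[15][13] is also 8, so no common subsequence is longer.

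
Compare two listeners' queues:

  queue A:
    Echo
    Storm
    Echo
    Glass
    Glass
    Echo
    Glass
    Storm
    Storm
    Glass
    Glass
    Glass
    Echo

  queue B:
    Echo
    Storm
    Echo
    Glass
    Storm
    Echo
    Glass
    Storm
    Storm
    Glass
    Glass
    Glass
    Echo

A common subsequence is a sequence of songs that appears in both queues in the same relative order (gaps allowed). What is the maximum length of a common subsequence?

Match Echo at queue A[1]=queue B[1], then Storm at queue A[2]=queue B[2], then Echo at queue A[3]=queue B[3], then Glass at queue A[4]=queue B[4], then Echo at queue A[6]=queue B[6], then Glass at queue A[7]=queue B[7], then Storm at queue A[8]=queue B[8], then Storm at queue A[9]=queue B[9], then Glass at queue A[10]=queue B[10], then Glass at queue A[11]=queue B[11], then Glass at queue A[12]=queue B[12], then Echo at queue A[13]=queue B[13] — 12 songs in the same relative order in both. dp[13][13] = 12 confirms this is the maximum.

12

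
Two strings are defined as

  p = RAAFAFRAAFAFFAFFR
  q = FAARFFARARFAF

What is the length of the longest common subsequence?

One common subsequence of length 9: A at p[2]=q[2] → A at p[3]=q[3] → F at p[4]=q[6] → A at p[5]=q[7] → R at p[7]=q[8] → A at p[8]=q[9] → F at p[13]=q[11] → A at p[14]=q[12] → F at p[16]=q[13], and the DP table's final entry dp[17][13] is also 9, so no common subsequence is longer.

9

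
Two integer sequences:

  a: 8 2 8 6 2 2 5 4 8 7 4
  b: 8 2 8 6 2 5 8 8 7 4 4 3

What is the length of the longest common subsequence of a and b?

Let dp[i][j] be the LCS length of the first i values of a and the first j values of b. dp[i][j] = dp[i-1][j-1]+1 when the i-th and j-th values match, else max(dp[i-1][j], dp[i][j-1]).
    ·  8  2  8  6  2  5  8  8  7  4  4  3
 ·  0  0  0  0  0  0  0  0  0  0  0  0  0
 8  0  1  1  1  1  1  1  1  1  1  1  1  1
 2  0  1  2  2  2  2  2  2  2  2  2  2  2
 8  0  1  2  3  3  3  3  3  3  3  3  3  3
 6  0  1  2  3  4  4  4  4  4  4  4  4  4
 2  0  1  2  3  4  5  5  5  5  5  5  5  5
 2  0  1  2  3  4  5  5  5  5  5  5  5  5
 5  0  1  2  3  4  5  6  6  6  6  6  6  6
 4  0  1  2  3  4  5  6  6  6  6  7  7  7
 8  0  1  2  3  4  5  6  7  7  7  7  7  7
 7  0  1  2  3  4  5  6  7  7  8  8  8  8
 4  0  1  2  3  4  5  6  7  7  8  9  9  9
dp[11][12] = 9. One LCS (by backtracking along matches): 8, 2, 8, 6, 2, 5, 8, 7, 4.

9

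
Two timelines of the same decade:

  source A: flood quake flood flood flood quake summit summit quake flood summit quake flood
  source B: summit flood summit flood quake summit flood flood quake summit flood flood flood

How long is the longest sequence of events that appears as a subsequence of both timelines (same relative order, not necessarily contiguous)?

8

Pick flood (source A #1, source B #4), quake (source A #2, source B #5), flood (source A #4, source B #7), flood (source A #5, source B #8), quake (source A #6, source B #9), summit (source A #7, source B #10), flood (source A #10, source B #12), flood (source A #13, source B #13); all 8 events appear in both, in order, and the DP table's final entry dp[13][13] is also 8, so no common subsequence is longer.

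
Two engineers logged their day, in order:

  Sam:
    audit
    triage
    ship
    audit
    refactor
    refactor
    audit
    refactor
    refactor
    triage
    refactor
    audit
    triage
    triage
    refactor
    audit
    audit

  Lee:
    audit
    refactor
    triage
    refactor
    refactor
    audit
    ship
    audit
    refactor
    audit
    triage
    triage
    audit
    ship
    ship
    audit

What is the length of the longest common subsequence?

11

One common subsequence of length 11: audit (Sam #1, Lee #1), then triage (Sam #2, Lee #3), then refactor (Sam #5, Lee #4), then refactor (Sam #6, Lee #5), then audit (Sam #7, Lee #8), then refactor (Sam #11, Lee #9), then audit (Sam #12, Lee #10), then triage (Sam #13, Lee #11), then triage (Sam #14, Lee #12), then audit (Sam #16, Lee #13), then audit (Sam #17, Lee #16). The LCS DP gives dp[17][16] = 11, so this is optimal.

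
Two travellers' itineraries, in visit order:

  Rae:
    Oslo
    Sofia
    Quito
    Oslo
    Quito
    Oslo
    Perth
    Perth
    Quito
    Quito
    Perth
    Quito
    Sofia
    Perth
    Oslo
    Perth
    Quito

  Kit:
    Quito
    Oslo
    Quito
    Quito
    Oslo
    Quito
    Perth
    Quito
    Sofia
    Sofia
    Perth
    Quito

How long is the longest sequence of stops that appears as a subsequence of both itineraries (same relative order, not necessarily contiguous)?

10

One common subsequence of length 10: Oslo [1,2] → Quito [3,3] → Quito [5,4] → Oslo [6,5] → Quito [10,6] → Perth [11,7] → Quito [12,8] → Sofia [13,10] → Perth [16,11] → Quito [17,12]. The LCS DP gives dp[17][12] = 10, so this is optimal.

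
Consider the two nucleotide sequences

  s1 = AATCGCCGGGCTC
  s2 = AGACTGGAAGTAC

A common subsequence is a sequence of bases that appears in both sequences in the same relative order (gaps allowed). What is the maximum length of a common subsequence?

One common subsequence of length 8: A [1,1]; then A [2,3]; then T [3,5]; then G [5,6]; then G [8,7]; then G [10,10]; then T [12,11]; then C [13,13]. The LCS DP gives dp[13][13] = 8, so this is optimal.

8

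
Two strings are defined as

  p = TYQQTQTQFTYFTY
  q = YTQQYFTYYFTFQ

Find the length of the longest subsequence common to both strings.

9

Match Y at p[2]=q[1]; then T at p[5]=q[2]; then Q at p[6]=q[3]; then Q at p[8]=q[4]; then F at p[9]=q[6]; then T at p[10]=q[7]; then Y at p[11]=q[9]; then F at p[12]=q[10]; then T at p[13]=q[11] — 9 characters in the same relative order in both. The LCS DP gives dp[14][13] = 9, so this is optimal.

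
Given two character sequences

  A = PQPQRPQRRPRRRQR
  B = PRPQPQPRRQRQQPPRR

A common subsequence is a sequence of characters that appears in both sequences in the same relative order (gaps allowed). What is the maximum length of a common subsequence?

Match P [1,1] → P [3,3] → Q [4,4] → P [6,5] → Q [7,6] → P [10,7] → R [11,8] → R [12,9] → R [13,11] → Q [14,13] → R [15,17] — 11 characters in the same relative order in both. dp[15][17] = 11 confirms this is the maximum.

11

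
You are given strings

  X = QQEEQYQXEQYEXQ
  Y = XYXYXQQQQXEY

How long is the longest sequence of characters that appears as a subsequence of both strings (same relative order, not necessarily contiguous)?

7

One common subsequence of length 7: Q at X[1]=Y[6] → Q at X[2]=Y[7] → Q at X[5]=Y[8] → Q at X[7]=Y[9] → X at X[8]=Y[10] → E at X[9]=Y[11] → Y at X[11]=Y[12]. Since dp[14][12] = 7, nothing longer is possible.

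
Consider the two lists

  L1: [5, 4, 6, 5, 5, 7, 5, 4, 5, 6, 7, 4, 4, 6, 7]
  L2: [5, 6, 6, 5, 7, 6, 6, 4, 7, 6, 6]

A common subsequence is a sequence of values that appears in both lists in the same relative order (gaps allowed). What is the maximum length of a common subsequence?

Pick 5 at L1[1]=L2[1] → 6 at L1[3]=L2[3] → 5 at L1[5]=L2[4] → 7 at L1[6]=L2[5] → 4 at L1[8]=L2[8] → 6 at L1[10]=L2[10] → 6 at L1[14]=L2[11]; all 7 values appear in both, in order, and the DP table's final entry dp[15][11] is also 7, so no common subsequence is longer.

7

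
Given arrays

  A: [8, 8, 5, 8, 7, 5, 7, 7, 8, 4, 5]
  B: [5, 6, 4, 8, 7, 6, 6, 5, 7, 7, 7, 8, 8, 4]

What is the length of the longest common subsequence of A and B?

8

Taking 5 at A[3]=B[1]; then 8 at A[4]=B[4]; then 7 at A[5]=B[5]; then 5 at A[6]=B[8]; then 7 at A[7]=B[10]; then 7 at A[8]=B[11]; then 8 at A[9]=B[13]; then 4 at A[10]=B[14] gives a common subsequence of length 8, and the DP table's final entry dp[11][14] is also 8, so no common subsequence is longer.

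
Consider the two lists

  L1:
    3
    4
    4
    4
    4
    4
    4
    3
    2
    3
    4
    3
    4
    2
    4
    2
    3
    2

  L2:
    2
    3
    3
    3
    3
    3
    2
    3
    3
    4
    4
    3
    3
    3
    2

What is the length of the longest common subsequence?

Match 3 at L1[1]=L2[5], then 3 at L1[8]=L2[6], then 2 at L1[9]=L2[7], then 3 at L1[10]=L2[8], then 3 at L1[12]=L2[9], then 4 at L1[13]=L2[10], then 4 at L1[15]=L2[11], then 3 at L1[17]=L2[14], then 2 at L1[18]=L2[15] — 9 values in the same relative order in both. dp[18][15] = 9 confirms this is the maximum.

9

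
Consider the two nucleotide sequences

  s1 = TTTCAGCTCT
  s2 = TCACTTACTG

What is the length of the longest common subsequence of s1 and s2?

Let dp[i][j] be the LCS length of the first i bases of s1 and the first j bases of s2. dp[i][j] = dp[i-1][j-1]+1 when the i-th and j-th bases match, else max(dp[i-1][j], dp[i][j-1]).
    ·  T  C  A  C  T  T  A  C  T  G
 ·  0  0  0  0  0  0  0  0  0  0  0
 T  0  1  1  1  1  1  1  1  1  1  1
 T  0  1  1  1  1  2  2  2  2  2  2
 T  0  1  1  1  1  2  3  3  3  3  3
 C  0  1  2  2  2  2  3  3  4  4  4
 A  0  1  2  3  3  3  3  4  4  4  4
 G  0  1  2  3  3  3  3  4  4  4  5
 C  0  1  2  3  4  4  4  4  5  5  5
 T  0  1  2  3  4  5  5  5  5  6  6
 C  0  1  2  3  4  5  5  5  6  6  6
 T  0  1  2  3  4  5  6  6  6  7  7
dp[10][10] = 7. One LCS (by backtracking along matches): TCACTCT.

7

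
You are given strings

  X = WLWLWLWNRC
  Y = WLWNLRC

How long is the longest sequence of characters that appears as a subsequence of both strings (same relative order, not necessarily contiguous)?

Match W (X #1, Y #1), L (X #2, Y #2), W (X #3, Y #3), L (X #6, Y #5), R (X #9, Y #6), C (X #10, Y #7) — 6 characters in the same relative order in both, and the DP table's final entry dp[10][7] is also 6, so no common subsequence is longer.

6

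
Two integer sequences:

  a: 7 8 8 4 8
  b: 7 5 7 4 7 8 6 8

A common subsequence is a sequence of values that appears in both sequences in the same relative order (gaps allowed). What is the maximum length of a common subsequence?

Let dp[i][j] be the LCS length of the first i values of a and the first j values of b. dp[i][j] = dp[i-1][j-1]+1 when the i-th and j-th values match, else max(dp[i-1][j], dp[i][j-1]).
    ·  7  5  7  4  7  8  6  8
 ·  0  0  0  0  0  0  0  0  0
 7  0  1  1  1  1  1  1  1  1
 8  0  1  1  1  1  1  2  2  2
 8  0  1  1  1  1  1  2  2  3
 4  0  1  1  1  2  2  2  2  3
 8  0  1  1  1  2  2  3  3  3
dp[5][8] = 3. One LCS (by backtracking along matches): 7, 8, 8.

3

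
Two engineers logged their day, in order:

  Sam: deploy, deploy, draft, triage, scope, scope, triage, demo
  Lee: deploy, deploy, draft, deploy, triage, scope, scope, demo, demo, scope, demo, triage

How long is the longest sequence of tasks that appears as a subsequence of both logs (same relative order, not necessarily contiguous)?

7

One common subsequence of length 7: deploy [1,1], then deploy [2,2], then draft [3,3], then triage [4,5], then scope [5,7], then scope [6,10], then triage [7,12]. Since dp[8][12] = 7, nothing longer is possible.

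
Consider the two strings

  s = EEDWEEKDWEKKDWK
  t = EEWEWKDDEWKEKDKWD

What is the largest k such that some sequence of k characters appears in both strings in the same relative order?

11

Taking E (s #1, t #1) → E (s #2, t #2) → W (s #4, t #3) → E (s #5, t #4) → K (s #7, t #6) → D (s #8, t #8) → W (s #9, t #10) → E (s #10, t #12) → K (s #11, t #13) → K (s #12, t #15) → D (s #13, t #17) gives a common subsequence of length 11. dp[15][17] = 11 confirms this is the maximum.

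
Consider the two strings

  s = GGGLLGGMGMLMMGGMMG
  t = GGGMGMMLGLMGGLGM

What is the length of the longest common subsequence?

One common subsequence of length 11: G [1,1], G [2,2], G [3,3], G [6,5], M [8,7], G [9,9], L [11,10], M [12,11], G [14,13], G [15,15], M [17,16]. The LCS DP gives dp[18][16] = 11, so this is optimal.

11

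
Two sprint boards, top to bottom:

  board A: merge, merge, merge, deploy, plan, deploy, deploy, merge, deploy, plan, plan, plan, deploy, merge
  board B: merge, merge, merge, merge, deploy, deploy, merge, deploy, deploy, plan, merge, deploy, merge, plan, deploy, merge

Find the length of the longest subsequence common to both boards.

One common subsequence of length 11: merge at board A[1]=board B[2]; then merge at board A[2]=board B[3]; then merge at board A[3]=board B[4]; then deploy at board A[4]=board B[6]; then deploy at board A[6]=board B[8]; then deploy at board A[7]=board B[9]; then merge at board A[8]=board B[11]; then deploy at board A[9]=board B[12]; then plan at board A[12]=board B[14]; then deploy at board A[13]=board B[15]; then merge at board A[14]=board B[16]. Since dp[14][16] = 11, nothing longer is possible.

11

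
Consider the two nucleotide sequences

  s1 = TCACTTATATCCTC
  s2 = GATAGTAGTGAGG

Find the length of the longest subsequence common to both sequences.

Pick T at s1[1]=s2[3] → A at s1[3]=s2[4] → T at s1[6]=s2[6] → A at s1[7]=s2[7] → T at s1[8]=s2[9] → A at s1[9]=s2[11]; all 6 bases appear in both, in order. dp[14][13] = 6 confirms this is the maximum.

6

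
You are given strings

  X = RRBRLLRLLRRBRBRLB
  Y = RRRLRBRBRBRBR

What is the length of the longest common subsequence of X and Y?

11

Taking R at X[1]=Y[1], then R at X[2]=Y[2], then R at X[4]=Y[3], then L at X[6]=Y[4], then R at X[7]=Y[5], then R at X[10]=Y[7], then R at X[11]=Y[9], then B at X[12]=Y[10], then R at X[13]=Y[11], then B at X[14]=Y[12], then R at X[15]=Y[13] gives a common subsequence of length 11. Since dp[17][13] = 11, nothing longer is possible.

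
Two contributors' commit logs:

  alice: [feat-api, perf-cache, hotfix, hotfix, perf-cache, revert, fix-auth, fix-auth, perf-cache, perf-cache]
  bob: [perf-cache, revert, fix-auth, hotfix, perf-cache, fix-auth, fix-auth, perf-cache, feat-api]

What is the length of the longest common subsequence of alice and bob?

Taking perf-cache (alice #2, bob #1) → hotfix (alice #4, bob #4) → perf-cache (alice #5, bob #5) → fix-auth (alice #7, bob #6) → fix-auth (alice #8, bob #7) → perf-cache (alice #9, bob #8) gives a common subsequence of length 6. dp[10][9] = 6 confirms this is the maximum.

6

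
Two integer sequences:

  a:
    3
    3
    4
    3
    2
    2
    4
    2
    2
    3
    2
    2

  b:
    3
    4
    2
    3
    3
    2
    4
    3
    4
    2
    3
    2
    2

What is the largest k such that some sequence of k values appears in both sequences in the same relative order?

9

Match 3 at a[1]=b[4], then 3 at a[2]=b[5], then 4 at a[3]=b[7], then 3 at a[4]=b[8], then 4 at a[7]=b[9], then 2 at a[9]=b[10], then 3 at a[10]=b[11], then 2 at a[11]=b[12], then 2 at a[12]=b[13] — 9 values in the same relative order in both, and the DP table's final entry dp[12][13] is also 9, so no common subsequence is longer.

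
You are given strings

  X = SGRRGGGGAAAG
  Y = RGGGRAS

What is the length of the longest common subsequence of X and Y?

Taking R [4,1], G [5,2], G [6,3], G [7,4], A [9,6] gives a common subsequence of length 5, and the DP table's final entry dp[12][7] is also 5, so no common subsequence is longer.

5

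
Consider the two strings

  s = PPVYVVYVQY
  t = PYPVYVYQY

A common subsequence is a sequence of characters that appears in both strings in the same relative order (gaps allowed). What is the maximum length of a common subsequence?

8

Match P (s #1, t #1) → P (s #2, t #3) → V (s #3, t #4) → Y (s #4, t #5) → V (s #6, t #6) → Y (s #7, t #7) → Q (s #9, t #8) → Y (s #10, t #9) — 8 characters in the same relative order in both. dp[10][9] = 8 confirms this is the maximum.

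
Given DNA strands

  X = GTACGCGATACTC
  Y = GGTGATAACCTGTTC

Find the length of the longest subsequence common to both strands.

9

One common subsequence of length 9: G at X[1]=Y[4], T at X[2]=Y[6], A at X[3]=Y[8], C at X[4]=Y[9], C at X[6]=Y[10], G at X[7]=Y[12], T at X[9]=Y[13], T at X[12]=Y[14], C at X[13]=Y[15]. dp[13][15] = 9 confirms this is the maximum.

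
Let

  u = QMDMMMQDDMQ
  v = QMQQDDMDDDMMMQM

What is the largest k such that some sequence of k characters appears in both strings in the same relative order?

Taking Q (u #1, v #4); then M (u #2, v #7); then D (u #3, v #10); then M (u #4, v #11); then M (u #5, v #12); then M (u #6, v #13); then Q (u #7, v #14); then M (u #10, v #15) gives a common subsequence of length 8, and the DP table's final entry dp[11][15] is also 8, so no common subsequence is longer.

8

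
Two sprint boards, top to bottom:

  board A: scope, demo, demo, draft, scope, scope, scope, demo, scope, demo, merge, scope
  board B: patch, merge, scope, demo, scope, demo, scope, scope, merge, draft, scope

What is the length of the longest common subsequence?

One common subsequence of length 7: scope [1,3], then demo [2,4], then demo [3,6], then scope [7,7], then scope [9,8], then merge [11,9], then scope [12,11]. Since dp[12][11] = 7, nothing longer is possible.

7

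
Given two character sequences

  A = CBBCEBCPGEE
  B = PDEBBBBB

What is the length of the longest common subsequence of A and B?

3

Pick B [2,6], then B [3,7], then B [6,8]; all 3 characters appear in both, in order. Since dp[11][8] = 3, nothing longer is possible.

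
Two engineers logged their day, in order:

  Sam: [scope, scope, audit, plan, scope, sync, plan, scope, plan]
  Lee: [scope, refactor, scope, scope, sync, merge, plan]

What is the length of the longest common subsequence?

5

Pick scope (Sam #1, Lee #1); then scope (Sam #2, Lee #3); then scope (Sam #5, Lee #4); then sync (Sam #6, Lee #5); then plan (Sam #9, Lee #7); all 5 tasks appear in both, in order. Since dp[9][7] = 5, nothing longer is possible.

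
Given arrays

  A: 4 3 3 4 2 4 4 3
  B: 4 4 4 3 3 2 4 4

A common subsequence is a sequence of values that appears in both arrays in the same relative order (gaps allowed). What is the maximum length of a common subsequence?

6

One common subsequence of length 6: 4 at A[1]=B[3]; then 3 at A[2]=B[4]; then 3 at A[3]=B[5]; then 2 at A[5]=B[6]; then 4 at A[6]=B[7]; then 4 at A[7]=B[8]. The LCS DP gives dp[8][8] = 6, so this is optimal.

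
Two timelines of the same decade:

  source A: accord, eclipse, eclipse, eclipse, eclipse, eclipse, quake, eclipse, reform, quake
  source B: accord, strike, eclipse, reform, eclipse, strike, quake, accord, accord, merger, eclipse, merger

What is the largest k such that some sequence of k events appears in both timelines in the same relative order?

5

Pick accord (source A #1, source B #1); then eclipse (source A #2, source B #3); then eclipse (source A #3, source B #5); then quake (source A #7, source B #7); then eclipse (source A #8, source B #11); all 5 events appear in both, in order, and the DP table's final entry dp[10][12] is also 5, so no common subsequence is longer.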